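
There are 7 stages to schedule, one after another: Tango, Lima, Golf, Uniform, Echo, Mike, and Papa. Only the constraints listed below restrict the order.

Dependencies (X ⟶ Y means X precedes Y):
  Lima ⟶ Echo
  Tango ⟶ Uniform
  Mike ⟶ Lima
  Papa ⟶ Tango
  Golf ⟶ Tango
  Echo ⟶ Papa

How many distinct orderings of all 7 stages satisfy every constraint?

The stages with no prerequisites are Golf, Mike; any of them can be placed first.
Enumerating by repeatedly choosing an available stage (one whose prerequisites are all placed) gives 5 distinct complete orderings.

5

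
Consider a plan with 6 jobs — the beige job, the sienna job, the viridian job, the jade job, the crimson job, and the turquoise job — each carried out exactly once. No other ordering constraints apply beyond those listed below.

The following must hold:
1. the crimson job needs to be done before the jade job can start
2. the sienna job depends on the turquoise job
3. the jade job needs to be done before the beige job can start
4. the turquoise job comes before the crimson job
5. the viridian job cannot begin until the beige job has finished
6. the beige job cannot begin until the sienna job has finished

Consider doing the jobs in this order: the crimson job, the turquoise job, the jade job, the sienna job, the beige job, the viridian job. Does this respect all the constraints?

The sequence places the crimson job ahead of the turquoise job.
But one of the constraints requires the turquoise job before the crimson job, so this ordering violates it.

No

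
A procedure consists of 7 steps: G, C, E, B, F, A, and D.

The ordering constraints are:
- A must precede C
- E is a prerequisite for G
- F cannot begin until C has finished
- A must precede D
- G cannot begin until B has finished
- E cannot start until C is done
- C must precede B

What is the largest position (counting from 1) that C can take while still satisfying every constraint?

3

Following every chain forward from C, the steps that must come later are G, E, B, F — 4 of them.
So at least 4 steps follow C, putting C no later than position 3. That position is achievable by scheduling everything else first.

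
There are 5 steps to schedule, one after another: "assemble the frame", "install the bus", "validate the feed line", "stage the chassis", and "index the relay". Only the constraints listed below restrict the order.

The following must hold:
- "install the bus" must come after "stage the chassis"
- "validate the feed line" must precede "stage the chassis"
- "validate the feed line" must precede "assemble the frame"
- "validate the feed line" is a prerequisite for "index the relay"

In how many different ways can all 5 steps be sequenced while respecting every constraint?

12

"validate the feed line" is the only step with nothing required before it, so every ordering starts there.
Enumerating by repeatedly choosing an available step (one whose prerequisites are all placed) gives 12 distinct complete orderings.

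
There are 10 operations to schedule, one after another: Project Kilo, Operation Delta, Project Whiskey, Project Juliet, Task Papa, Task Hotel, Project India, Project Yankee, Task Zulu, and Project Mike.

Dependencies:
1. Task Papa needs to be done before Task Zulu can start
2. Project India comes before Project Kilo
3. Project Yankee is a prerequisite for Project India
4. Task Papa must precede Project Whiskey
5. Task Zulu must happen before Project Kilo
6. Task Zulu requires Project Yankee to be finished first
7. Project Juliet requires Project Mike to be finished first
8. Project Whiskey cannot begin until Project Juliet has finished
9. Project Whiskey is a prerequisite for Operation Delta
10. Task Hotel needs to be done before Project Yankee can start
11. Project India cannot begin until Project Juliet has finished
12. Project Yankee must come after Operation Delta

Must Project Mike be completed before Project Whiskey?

Tracing the constraints gives a chain: Project Mike → Project Juliet → Project Whiskey.
So Project Mike must precede Project Whiskey in any valid ordering.

Yes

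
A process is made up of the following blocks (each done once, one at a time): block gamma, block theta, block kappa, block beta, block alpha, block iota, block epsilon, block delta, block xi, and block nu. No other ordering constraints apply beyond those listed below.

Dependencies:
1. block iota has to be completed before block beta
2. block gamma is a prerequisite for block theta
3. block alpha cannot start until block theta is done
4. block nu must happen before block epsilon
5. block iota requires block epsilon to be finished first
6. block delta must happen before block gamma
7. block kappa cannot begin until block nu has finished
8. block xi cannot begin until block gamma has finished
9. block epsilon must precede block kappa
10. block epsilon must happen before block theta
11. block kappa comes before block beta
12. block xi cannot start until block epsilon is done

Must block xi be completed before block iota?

Block xi and block iota are not related by any chain of constraints.
So block xi can come before block iota or after — it is not forced.

No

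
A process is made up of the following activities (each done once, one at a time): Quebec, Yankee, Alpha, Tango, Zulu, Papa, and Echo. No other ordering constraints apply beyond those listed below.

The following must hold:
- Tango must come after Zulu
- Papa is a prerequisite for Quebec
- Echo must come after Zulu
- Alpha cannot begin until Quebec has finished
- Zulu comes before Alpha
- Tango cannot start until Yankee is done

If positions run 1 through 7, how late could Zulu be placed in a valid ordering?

The activities that are forced after Zulu, directly or by a chain of constraints, are Alpha, Tango, Echo. That's 3 activities.
With 3 mandatory successors out of 7 activities total, the latest slot for Zulu is 7−3 = 4, and it's reachable by doing all non-successors before Zulu.

4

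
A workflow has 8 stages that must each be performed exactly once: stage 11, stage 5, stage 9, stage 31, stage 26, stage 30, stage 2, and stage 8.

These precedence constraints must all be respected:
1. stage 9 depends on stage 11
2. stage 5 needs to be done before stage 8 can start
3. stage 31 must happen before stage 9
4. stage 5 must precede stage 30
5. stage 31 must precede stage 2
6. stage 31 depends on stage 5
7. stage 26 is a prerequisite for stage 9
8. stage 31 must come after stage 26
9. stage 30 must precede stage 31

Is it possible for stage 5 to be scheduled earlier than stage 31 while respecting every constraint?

Yes

Every valid ordering already has stage 5 before stage 31 (the constraints require it), so in particular at least one does.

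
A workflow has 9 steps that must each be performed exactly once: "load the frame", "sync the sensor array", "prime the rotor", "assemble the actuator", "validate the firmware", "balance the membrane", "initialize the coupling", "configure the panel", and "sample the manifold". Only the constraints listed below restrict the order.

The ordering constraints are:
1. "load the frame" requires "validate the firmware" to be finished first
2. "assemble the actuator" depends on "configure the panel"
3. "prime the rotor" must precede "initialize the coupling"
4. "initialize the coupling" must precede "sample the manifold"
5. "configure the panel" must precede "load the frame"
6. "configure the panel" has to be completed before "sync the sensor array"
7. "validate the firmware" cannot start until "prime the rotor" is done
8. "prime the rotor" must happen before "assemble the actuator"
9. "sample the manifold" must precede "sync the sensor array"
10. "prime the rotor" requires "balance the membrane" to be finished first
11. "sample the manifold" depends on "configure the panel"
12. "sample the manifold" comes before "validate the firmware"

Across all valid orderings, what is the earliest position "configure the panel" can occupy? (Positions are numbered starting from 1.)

"configure the panel" has no prerequisites at all, so it can go in position 1.

1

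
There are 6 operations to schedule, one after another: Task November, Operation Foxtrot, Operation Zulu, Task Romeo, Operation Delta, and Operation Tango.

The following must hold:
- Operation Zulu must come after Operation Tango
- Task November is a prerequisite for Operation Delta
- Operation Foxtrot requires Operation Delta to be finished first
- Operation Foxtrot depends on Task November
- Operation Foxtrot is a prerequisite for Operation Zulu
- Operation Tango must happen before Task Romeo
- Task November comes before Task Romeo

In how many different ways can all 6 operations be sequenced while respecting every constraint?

13

2 operations have no prerequisites (Task November, Operation Tango), so any of them could come first.
Systematically extending each partial ordering one operation at a time and counting, there are 13 complete orderings.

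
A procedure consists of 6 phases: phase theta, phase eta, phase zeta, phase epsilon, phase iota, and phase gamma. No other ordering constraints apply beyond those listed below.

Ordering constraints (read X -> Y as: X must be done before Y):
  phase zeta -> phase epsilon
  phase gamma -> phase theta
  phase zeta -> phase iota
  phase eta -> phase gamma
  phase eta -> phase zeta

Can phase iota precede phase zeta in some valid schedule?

The constraints give a chain phase zeta → phase iota, which forces phase zeta before phase iota.
So no valid ordering can have phase iota before phase zeta.

No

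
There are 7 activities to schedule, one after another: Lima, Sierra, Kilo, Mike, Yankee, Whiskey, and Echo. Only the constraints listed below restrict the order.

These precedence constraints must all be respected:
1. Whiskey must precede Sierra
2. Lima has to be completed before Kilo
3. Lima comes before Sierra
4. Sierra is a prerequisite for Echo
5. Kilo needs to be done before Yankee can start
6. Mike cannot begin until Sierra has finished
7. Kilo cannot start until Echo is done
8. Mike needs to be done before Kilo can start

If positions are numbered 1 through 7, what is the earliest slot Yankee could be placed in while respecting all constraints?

Working backwards through the constraints from Yankee, its full set of required predecessors is Lima, Sierra, Kilo, Mike, Whiskey, Echo — 6 of them.
So at minimum 6 activities come before Yankee, putting Yankee no earlier than position 7. That position is achievable by scheduling exactly those predecessors first.

7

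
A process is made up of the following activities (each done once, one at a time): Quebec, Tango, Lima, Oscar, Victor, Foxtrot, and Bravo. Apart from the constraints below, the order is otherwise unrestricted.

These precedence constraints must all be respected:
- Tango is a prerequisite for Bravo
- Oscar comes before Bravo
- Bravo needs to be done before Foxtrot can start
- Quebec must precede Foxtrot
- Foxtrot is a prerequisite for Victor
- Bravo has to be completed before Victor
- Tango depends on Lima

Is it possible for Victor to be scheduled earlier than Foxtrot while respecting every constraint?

No

Following Foxtrot → Victor, Foxtrot must precede Victor in every valid ordering.
Hence Victor can never be scheduled before Foxtrot.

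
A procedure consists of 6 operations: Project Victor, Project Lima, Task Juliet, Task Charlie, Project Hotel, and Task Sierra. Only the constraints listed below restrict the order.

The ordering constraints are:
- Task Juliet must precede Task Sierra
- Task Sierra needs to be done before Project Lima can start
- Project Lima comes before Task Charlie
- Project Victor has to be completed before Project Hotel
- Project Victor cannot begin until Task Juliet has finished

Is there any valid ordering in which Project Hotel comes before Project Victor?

The constraints give a chain Project Victor → Project Hotel, which forces Project Victor before Project Hotel.
So no valid ordering can have Project Hotel before Project Victor.

No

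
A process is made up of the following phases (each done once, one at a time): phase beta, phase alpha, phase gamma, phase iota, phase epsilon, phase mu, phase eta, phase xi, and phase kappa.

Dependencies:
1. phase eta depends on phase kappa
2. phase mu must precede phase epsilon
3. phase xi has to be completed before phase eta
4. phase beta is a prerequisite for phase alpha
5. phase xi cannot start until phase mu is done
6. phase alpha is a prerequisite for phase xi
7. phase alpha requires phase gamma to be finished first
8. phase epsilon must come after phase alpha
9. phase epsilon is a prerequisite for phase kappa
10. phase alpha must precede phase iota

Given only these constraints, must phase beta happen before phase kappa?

Tracing the constraints gives a chain: phase beta → phase alpha → phase epsilon → phase kappa.
Hence phase beta necessarily comes before phase kappa.

Yes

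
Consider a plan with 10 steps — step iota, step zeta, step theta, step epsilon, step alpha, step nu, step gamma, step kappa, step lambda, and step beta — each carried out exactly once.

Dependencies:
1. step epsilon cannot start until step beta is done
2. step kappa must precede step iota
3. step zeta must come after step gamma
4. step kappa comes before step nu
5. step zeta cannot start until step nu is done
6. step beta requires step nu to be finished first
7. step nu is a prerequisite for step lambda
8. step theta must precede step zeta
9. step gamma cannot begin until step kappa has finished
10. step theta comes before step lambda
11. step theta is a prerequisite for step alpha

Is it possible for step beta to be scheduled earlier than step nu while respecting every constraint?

No

The constraints give a chain step nu → step beta, which forces step nu before step beta.
Hence step beta can never be scheduled before step nu.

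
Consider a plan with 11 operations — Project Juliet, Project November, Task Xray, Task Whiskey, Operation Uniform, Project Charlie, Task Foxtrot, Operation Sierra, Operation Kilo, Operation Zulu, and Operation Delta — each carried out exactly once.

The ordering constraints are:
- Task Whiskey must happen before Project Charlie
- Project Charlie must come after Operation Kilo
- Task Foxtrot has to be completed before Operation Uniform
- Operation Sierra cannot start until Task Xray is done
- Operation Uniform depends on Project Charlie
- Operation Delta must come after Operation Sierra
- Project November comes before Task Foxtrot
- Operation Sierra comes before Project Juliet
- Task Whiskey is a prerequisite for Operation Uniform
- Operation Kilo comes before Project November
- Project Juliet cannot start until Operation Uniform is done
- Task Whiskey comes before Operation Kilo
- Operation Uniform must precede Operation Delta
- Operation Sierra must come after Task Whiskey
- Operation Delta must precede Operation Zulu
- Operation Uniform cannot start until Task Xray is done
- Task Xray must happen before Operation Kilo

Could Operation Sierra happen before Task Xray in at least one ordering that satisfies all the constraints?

There is a dependency chain Task Xray → Operation Sierra, so Operation Sierra always comes after Task Xray.
Hence Operation Sierra can never be scheduled before Task Xray.

No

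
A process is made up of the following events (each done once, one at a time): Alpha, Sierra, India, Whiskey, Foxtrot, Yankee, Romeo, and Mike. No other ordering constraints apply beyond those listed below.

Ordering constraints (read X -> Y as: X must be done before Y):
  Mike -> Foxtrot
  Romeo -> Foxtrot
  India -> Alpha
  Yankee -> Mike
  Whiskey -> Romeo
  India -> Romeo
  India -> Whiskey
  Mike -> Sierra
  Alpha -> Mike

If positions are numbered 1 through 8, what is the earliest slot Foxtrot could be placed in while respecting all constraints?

7

Every event that must precede Foxtrot has to come before it. Tracing all chains that end at Foxtrot, those events are: Alpha, India, Whiskey, Yankee, Romeo, Mike — 6 in total.
With 6 mandatory predecessors, the earliest Foxtrot can sit is position 6+1 = 7, and placing just those 6 first achieves it.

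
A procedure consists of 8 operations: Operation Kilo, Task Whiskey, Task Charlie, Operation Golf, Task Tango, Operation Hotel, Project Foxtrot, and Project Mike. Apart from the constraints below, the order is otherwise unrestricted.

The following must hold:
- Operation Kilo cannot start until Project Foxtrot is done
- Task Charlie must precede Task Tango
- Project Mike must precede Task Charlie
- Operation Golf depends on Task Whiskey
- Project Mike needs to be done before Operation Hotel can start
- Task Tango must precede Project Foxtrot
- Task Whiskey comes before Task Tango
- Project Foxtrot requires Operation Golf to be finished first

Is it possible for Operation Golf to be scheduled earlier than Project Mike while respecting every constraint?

Yes

No chain of constraints runs from Project Mike to Operation Golf, so Project Mike is not required to come first.
So a valid ordering placing Operation Golf earlier than Project Mike exists.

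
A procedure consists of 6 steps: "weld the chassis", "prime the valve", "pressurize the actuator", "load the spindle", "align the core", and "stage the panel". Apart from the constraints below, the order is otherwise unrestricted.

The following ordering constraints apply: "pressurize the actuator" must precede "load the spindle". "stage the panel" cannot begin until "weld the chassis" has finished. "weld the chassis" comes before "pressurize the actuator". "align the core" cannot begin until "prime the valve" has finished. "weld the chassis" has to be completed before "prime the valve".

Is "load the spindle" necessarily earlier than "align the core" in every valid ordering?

No

Nothing in the constraints links "load the spindle" and "align the core"; they are unordered relative to each other.
A valid ordering placing "align the core" before "load the spindle" exists, so the answer is no.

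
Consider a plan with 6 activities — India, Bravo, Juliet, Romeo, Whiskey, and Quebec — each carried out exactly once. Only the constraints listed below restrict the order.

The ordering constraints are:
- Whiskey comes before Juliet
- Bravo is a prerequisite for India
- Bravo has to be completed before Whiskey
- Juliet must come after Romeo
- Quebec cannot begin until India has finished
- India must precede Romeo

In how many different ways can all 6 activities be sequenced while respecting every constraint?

11

Only Bravo has no prerequisites, so it must go first.
Systematically extending each partial ordering one activity at a time and counting, there are 11 complete orderings.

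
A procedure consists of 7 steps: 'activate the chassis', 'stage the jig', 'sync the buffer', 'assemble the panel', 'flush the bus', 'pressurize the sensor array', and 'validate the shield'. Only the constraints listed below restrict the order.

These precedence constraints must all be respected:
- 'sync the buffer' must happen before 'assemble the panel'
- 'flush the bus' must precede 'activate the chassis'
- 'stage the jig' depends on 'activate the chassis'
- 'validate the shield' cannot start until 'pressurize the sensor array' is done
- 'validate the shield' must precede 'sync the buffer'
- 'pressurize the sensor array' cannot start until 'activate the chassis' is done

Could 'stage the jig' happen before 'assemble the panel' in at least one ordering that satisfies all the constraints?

Yes

The constraints leave 'stage the jig' and 'assemble the panel' unordered relative to each other; nothing requires 'assemble the panel' earlier.
That means at least one valid schedule has 'stage the jig' before 'assemble the panel'.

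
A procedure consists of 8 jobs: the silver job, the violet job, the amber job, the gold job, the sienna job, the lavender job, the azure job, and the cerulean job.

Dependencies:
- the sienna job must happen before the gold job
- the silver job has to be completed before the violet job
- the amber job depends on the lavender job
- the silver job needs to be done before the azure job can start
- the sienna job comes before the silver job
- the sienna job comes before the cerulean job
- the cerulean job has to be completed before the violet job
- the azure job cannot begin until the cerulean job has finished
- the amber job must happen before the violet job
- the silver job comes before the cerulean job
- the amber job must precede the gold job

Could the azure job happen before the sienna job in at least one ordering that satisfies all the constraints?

Following the sienna job → the silver job → the azure job, the sienna job must precede the azure job in every valid ordering.
Hence the azure job can never be scheduled before the sienna job.

No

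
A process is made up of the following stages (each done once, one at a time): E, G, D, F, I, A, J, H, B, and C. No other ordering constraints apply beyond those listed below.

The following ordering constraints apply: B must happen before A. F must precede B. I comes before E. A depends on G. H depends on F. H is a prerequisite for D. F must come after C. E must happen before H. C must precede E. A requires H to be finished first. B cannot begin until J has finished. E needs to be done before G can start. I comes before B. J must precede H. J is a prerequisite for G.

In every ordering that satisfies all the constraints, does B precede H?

No chain of constraints connects B to H in either direction.
A valid ordering placing H before B exists, so the answer is no.

No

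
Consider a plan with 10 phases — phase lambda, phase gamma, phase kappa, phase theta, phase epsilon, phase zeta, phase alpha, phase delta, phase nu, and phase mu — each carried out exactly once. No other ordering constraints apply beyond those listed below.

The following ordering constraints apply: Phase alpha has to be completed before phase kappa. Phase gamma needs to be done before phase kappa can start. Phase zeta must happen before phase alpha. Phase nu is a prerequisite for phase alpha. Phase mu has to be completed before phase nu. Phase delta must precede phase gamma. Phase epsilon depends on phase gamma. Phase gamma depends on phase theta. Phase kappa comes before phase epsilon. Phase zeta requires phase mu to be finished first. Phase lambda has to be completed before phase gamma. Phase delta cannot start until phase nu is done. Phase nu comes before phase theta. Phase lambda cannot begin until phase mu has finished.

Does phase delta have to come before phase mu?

The constraints actually force phase mu before phase delta (via phase mu → phase nu → phase delta), not the other way around.
So phase delta never precedes phase mu.

No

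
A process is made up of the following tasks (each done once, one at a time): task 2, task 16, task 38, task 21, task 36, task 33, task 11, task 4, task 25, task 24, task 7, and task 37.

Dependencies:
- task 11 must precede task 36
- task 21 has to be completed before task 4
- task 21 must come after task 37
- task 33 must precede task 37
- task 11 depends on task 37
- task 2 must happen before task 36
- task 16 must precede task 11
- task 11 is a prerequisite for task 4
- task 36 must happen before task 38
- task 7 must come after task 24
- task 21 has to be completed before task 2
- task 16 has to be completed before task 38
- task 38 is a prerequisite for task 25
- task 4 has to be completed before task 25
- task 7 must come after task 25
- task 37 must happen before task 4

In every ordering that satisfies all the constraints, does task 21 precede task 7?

Yes

Chaining the stated constraints: task 21 → task 4 → task 25 → task 7.
Hence task 21 necessarily comes before task 7.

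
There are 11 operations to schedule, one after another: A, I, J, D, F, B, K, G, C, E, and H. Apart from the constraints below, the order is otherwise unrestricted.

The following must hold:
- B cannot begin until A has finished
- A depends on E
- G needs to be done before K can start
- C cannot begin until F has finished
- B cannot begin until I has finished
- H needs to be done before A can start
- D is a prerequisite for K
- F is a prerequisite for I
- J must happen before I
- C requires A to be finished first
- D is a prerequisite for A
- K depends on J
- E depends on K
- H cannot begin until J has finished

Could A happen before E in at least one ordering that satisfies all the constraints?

There is a dependency chain E → A, so A always comes after E.
So no valid ordering can have A before E.

No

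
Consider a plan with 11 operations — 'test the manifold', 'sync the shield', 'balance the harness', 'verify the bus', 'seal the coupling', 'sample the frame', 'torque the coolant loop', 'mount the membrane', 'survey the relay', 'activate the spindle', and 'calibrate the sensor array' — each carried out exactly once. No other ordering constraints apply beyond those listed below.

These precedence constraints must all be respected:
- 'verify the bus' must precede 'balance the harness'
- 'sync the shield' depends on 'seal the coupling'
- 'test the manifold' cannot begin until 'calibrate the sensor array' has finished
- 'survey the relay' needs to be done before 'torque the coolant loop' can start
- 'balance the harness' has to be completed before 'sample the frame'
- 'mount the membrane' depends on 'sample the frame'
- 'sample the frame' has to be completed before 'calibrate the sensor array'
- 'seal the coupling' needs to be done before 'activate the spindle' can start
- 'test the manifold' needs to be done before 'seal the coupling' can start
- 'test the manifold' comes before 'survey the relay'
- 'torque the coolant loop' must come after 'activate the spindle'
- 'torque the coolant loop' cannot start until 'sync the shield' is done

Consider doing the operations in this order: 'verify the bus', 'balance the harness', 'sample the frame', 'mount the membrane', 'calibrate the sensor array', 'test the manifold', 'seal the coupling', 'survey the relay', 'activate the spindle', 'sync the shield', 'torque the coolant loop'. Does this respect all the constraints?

Going through the constraints one by one, each required predecessor appears earlier in the sequence than its dependent — e.g. 'seal the coupling' (position 7) is before 'sync the shield' (position 10), as required.

Yes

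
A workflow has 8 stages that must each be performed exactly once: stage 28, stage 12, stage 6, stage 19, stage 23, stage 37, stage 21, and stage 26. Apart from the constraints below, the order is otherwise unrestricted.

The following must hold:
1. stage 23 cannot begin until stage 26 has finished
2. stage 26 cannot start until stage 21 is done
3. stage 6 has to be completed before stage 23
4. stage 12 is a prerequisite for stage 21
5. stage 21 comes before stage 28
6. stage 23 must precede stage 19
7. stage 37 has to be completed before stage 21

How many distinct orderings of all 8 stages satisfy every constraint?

3 stages have no prerequisites (stage 12, stage 6, stage 37), so any of them could come first.
Counting all ways to extend the partial order to a total order gives 44.

44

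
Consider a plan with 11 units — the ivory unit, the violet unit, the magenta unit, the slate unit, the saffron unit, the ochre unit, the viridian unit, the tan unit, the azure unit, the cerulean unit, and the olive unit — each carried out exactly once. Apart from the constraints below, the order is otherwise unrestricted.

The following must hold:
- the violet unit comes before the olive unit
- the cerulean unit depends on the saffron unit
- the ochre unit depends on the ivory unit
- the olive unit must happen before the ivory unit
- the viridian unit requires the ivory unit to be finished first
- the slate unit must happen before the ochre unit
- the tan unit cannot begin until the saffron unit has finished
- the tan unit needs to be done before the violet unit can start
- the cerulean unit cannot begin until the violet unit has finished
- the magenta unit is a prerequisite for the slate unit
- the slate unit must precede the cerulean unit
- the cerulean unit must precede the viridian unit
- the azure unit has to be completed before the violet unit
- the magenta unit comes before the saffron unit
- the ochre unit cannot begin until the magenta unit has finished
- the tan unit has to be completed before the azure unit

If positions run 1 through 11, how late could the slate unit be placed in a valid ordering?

8

The units that are forced after the slate unit, directly or by a chain of constraints, are the ochre unit, the viridian unit, the cerulean unit. That's 3 units.
With 3 mandatory successors out of 11 units total, the latest slot for the slate unit is 11−3 = 8, and it's reachable by doing all non-successors before the slate unit.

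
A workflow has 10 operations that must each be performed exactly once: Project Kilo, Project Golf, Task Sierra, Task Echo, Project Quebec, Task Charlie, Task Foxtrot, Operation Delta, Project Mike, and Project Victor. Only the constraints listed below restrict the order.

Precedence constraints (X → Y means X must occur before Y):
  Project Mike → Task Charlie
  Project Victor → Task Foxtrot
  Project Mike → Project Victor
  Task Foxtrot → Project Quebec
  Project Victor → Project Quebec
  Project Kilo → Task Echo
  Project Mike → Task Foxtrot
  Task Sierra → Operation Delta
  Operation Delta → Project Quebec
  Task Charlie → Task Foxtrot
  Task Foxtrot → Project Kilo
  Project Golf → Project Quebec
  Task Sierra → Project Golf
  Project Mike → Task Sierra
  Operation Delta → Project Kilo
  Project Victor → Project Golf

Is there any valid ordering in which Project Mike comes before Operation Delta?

Yes

Project Mike is actually forced before Operation Delta by the constraints, so certainly some valid ordering has Project Mike first.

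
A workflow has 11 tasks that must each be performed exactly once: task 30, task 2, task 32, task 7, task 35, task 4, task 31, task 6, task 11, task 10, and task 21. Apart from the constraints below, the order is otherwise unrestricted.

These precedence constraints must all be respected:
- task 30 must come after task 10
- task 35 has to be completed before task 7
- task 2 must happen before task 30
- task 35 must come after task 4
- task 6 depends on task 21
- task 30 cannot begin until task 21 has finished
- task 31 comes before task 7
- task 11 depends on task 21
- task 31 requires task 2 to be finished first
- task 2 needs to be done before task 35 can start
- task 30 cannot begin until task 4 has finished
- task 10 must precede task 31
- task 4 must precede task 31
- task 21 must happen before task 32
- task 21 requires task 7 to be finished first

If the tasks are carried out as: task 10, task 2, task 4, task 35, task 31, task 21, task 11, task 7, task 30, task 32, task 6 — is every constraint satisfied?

No

Here task 7 comes after task 21.
Since task 7 is required before task 21, the ordering is invalid.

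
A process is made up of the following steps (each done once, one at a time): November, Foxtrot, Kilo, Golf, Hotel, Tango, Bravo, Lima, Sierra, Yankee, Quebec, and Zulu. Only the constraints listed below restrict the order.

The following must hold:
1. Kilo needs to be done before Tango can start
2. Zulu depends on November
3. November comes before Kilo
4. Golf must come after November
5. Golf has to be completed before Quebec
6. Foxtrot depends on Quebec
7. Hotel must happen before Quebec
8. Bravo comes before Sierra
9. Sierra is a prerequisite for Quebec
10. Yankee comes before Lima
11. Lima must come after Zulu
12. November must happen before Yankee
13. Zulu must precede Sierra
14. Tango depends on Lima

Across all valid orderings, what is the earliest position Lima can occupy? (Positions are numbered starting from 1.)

The steps that are forced before Lima, directly or transitively, are November, Yankee, Zulu. That's 3 steps.
So at minimum 3 steps come before Lima, putting Lima no earlier than position 4. That position is achievable by scheduling exactly those predecessors first.

4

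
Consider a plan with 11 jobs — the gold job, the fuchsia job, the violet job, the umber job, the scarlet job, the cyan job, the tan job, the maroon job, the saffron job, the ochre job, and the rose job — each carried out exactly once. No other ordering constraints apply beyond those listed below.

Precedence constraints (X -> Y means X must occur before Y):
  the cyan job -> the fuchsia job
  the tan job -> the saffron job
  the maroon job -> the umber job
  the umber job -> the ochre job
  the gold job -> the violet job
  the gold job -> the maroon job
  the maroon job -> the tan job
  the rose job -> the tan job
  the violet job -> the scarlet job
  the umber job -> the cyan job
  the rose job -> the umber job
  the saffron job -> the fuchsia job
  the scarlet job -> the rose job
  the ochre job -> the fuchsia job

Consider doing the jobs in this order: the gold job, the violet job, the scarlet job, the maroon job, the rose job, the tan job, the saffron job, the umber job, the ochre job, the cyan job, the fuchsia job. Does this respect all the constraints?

Yes

Checking each listed constraint against this order: for instance, the saffron job is in position 7 and the fuchsia job in position 11, so that constraint holds — and the remaining constraints check out the same way.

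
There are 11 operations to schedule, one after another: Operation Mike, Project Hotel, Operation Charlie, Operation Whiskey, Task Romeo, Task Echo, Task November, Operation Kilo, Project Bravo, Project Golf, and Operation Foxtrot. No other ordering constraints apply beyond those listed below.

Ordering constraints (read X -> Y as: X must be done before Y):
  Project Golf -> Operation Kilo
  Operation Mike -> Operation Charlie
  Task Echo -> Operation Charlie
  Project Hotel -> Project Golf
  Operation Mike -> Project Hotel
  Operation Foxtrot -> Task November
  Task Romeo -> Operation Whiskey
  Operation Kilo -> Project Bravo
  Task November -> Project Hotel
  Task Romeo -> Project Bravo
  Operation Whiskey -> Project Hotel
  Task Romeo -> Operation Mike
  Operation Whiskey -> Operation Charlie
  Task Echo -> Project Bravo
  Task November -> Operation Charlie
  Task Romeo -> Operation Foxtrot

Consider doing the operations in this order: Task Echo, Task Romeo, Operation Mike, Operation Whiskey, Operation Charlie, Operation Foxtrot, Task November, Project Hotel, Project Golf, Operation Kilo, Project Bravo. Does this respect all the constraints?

Here Task November comes after Operation Charlie.
Since Task November is required before Operation Charlie, the ordering is invalid.

No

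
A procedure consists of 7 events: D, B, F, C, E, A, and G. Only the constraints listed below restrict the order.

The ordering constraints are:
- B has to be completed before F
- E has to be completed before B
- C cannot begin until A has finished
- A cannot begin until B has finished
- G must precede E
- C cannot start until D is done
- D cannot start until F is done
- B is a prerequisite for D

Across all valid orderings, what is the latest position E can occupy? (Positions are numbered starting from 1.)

The events that are forced after E, directly or by a chain of constraints, are D, B, F, C, A. That's 5 events.
With 5 mandatory successors out of 7 events total, the latest slot for E is 7−5 = 2, and it's reachable by doing all non-successors before E.

2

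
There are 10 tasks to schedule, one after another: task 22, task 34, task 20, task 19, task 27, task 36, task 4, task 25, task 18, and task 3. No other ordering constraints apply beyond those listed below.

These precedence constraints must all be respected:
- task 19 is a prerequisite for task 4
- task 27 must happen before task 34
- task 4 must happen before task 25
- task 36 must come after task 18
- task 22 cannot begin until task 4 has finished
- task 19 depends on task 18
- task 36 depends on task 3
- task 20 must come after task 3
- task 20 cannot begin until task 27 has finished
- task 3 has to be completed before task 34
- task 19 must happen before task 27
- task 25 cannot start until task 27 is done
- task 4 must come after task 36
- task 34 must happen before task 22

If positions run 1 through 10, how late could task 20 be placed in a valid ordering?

10

Task 20 has no required successors, so nothing stops it from going last (position 10).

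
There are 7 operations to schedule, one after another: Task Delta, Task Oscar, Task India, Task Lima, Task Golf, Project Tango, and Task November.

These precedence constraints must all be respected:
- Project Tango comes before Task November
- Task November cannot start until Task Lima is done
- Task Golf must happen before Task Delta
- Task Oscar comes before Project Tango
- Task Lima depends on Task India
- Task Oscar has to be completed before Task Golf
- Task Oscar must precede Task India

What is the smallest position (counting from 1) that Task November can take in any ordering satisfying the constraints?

5

Working backwards through the constraints from Task November, its full set of required predecessors is Task Oscar, Task India, Task Lima, Project Tango — 4 of them.
With 4 mandatory predecessors, the earliest Task November can sit is position 4+1 = 5, and placing just those 4 first achieves it.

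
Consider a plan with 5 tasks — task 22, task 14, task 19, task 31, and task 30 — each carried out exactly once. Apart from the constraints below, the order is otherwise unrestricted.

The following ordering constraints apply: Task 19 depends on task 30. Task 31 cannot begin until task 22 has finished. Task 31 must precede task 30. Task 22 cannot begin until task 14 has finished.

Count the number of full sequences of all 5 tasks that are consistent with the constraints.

1

Task 14 is the only task with nothing required before it, so every ordering starts there.
Continuing from there, at each step only one task has all its prerequisites placed, so the ordering is fully determined — there is exactly 1.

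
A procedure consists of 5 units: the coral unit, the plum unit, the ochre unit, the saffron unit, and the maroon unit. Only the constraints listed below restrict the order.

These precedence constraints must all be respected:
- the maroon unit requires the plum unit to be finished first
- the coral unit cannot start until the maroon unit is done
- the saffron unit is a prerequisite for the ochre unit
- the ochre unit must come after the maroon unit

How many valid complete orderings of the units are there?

7

The units with no prerequisites are the plum unit, the saffron unit; any of them can be placed first.
Enumerating by repeatedly choosing an available unit (one whose prerequisites are all placed) gives 7 distinct complete orderings.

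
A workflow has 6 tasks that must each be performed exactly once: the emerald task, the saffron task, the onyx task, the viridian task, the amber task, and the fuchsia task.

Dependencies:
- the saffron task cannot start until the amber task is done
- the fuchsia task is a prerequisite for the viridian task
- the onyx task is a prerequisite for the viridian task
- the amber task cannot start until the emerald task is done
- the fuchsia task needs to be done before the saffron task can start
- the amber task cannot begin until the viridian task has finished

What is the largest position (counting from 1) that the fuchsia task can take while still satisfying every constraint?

Following every chain forward from the fuchsia task, the tasks that must come later are the saffron task, the viridian task, the amber task — 3 of them.
So at least 3 tasks follow the fuchsia task, putting the fuchsia task no later than position 3. That position is achievable by scheduling everything else first.

3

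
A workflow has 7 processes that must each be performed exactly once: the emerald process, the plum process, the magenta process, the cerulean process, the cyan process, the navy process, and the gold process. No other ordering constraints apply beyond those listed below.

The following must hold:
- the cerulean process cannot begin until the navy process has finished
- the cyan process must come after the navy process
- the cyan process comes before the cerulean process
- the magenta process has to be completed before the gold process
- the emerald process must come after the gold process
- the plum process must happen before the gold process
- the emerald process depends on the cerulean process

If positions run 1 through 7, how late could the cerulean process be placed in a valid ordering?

Following the constraints forward from the cerulean process, its only required successor is the emerald process.
With 1 mandatory successor out of 7 processes total, the latest slot for the cerulean process is 7−1 = 6, and it's reachable by doing all non-successors before the cerulean process.

6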